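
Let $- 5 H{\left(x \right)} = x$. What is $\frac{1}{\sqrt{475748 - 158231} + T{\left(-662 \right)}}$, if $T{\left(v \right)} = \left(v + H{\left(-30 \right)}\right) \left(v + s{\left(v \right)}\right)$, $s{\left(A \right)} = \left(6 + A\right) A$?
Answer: $- \frac{284448160}{80910755727068083} - \frac{\sqrt{317517}}{80910755727068083} \approx -3.5156 \cdot 10^{-9}$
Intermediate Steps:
$H{\left(x \right)} = - \frac{x}{5}$
$s{\left(A \right)} = A \left(6 + A\right)$
$T{\left(v \right)} = \left(6 + v\right) \left(v + v \left(6 + v\right)\right)$ ($T{\left(v \right)} = \left(v - -6\right) \left(v + v \left(6 + v\right)\right) = \left(v + 6\right) \left(v + v \left(6 + v\right)\right) = \left(6 + v\right) \left(v + v \left(6 + v\right)\right)$)
$\frac{1}{\sqrt{475748 - 158231} + T{\left(-662 \right)}} = \frac{1}{\sqrt{475748 - 158231} - 662 \left(42 + \left(-662\right)^{2} + 13 \left(-662\right)\right)} = \frac{1}{\sqrt{317517} - 662 \left(42 + 438244 - 8606\right)} = \frac{1}{\sqrt{317517} - 284448160} = \frac{1}{-284448160 + \sqrt{317517}}$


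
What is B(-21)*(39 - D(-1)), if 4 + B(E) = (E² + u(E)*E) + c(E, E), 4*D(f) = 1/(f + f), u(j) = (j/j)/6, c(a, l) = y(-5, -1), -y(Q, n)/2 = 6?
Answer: 263859/16 ≈ 16491.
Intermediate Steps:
y(Q, n) = -12 (y(Q, n) = -2*6 = -12)
c(a, l) = -12
u(j) = ⅙ (u(j) = 1*(⅙) = ⅙)
D(f) = 1/(8*f) (D(f) = 1/(4*(f + f)) = 1/(4*((2*f))) = (1/(2*f))/4 = 1/(8*f))
B(E) = -16 + E² + E/6 (B(E) = -4 + ((E² + E/6) - 12) = -4 + (-12 + E² + E/6) = -16 + E² + E/6)
B(-21)*(39 - D(-1)) = (-16 + (-21)² + (⅙)*(-21))*(39 - 1/(8*(-1))) = (-16 + 441 - 7/2)*(39 - (-1)/8) = 843*(39 - 1*(-⅛))/2 = 843*(39 + ⅛)/2 = (843/2)*(313/8) = 263859/16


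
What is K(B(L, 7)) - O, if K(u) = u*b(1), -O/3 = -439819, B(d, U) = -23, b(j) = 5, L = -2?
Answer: -1319572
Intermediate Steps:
O = 1319457 (O = -3*(-439819) = 1319457)
K(u) = 5*u (K(u) = u*5 = 5*u)
K(B(L, 7)) - O = 5*(-23) - 1*1319457 = -115 - 1319457 = -1319572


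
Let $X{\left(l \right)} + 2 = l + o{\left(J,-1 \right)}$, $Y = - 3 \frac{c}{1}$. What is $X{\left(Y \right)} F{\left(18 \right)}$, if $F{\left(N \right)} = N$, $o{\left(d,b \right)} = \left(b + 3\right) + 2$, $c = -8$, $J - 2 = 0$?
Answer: $468$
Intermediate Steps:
$J = 2$ ($J = 2 + 0 = 2$)
$o{\left(d,b \right)} = 5 + b$ ($o{\left(d,b \right)} = \left(3 + b\right) + 2 = 5 + b$)
$Y = 24$ ($Y = - 3 \left(- \frac{8}{1}\right) = - 3 \left(\left(-8\right) 1\right) = \left(-3\right) \left(-8\right) = 24$)
$X{\left(l \right)} = 2 + l$ ($X{\left(l \right)} = -2 + \left(l + \left(5 - 1\right)\right) = -2 + \left(l + 4\right) = -2 + \left(4 + l\right) = 2 + l$)
$X{\left(Y \right)} F{\left(18 \right)} = \left(2 + 24\right) 18 = 26 \cdot 18 = 468$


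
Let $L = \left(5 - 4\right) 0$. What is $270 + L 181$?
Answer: $270$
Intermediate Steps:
$L = 0$ ($L = 1 \cdot 0 = 0$)
$270 + L 181 = 270 + 0 \cdot 181 = 270 + 0 = 270$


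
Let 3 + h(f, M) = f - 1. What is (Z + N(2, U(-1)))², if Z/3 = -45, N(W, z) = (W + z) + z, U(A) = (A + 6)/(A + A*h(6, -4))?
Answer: 167281/9 ≈ 18587.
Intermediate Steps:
h(f, M) = -4 + f (h(f, M) = -3 + (f - 1) = -3 + (-1 + f) = -4 + f)
U(A) = (6 + A)/(3*A) (U(A) = (A + 6)/(A + A*(-4 + 6)) = (6 + A)/(A + A*2) = (6 + A)/(A + 2*A) = (6 + A)/((3*A)) = (6 + A)*(1/(3*A)) = (6 + A)/(3*A))
N(W, z) = W + 2*z
Z = -135 (Z = 3*(-45) = -135)
(Z + N(2, U(-1)))² = (-135 + (2 + 2*((⅓)*(6 - 1)/(-1))))² = (-135 + (2 + 2*((⅓)*(-1)*5)))² = (-135 + (2 + 2*(-5/3)))² = (-135 + (2 - 10/3))² = (-135 - 4/3)² = (-409/3)² = 167281/9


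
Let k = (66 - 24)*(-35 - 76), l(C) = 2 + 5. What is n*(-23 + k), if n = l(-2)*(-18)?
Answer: 590310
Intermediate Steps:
l(C) = 7
n = -126 (n = 7*(-18) = -126)
k = -4662 (k = 42*(-111) = -4662)
n*(-23 + k) = -126*(-23 - 4662) = -126*(-4685) = 590310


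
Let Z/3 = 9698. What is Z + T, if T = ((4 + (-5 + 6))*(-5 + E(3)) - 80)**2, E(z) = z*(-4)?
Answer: 56319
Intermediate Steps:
Z = 29094 (Z = 3*9698 = 29094)
E(z) = -4*z
T = 27225 (T = ((4 + (-5 + 6))*(-5 - 4*3) - 80)**2 = ((4 + 1)*(-5 - 12) - 80)**2 = (5*(-17) - 80)**2 = (-85 - 80)**2 = (-165)**2 = 27225)
Z + T = 29094 + 27225 = 56319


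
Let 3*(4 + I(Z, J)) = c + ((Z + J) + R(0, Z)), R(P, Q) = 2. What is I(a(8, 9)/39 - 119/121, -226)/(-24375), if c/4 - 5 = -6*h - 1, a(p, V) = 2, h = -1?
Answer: 929323/345076875 ≈ 0.0026931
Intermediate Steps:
c = 40 (c = 20 + 4*(-6*(-1) - 1) = 20 + 4*(6 - 1) = 20 + 4*5 = 20 + 20 = 40)
I(Z, J) = 10 + J/3 + Z/3 (I(Z, J) = -4 + (40 + ((Z + J) + 2))/3 = -4 + (40 + ((J + Z) + 2))/3 = -4 + (40 + (2 + J + Z))/3 = -4 + (42 + J + Z)/3 = -4 + (14 + J/3 + Z/3) = 10 + J/3 + Z/3)
I(a(8, 9)/39 - 119/121, -226)/(-24375) = (10 + (1/3)*(-226) + (2/39 - 119/121)/3)/(-24375) = (10 - 226/3 + (2*(1/39) - 119*1/121)/3)*(-1/24375) = (10 - 226/3 + (2/39 - 119/121)/3)*(-1/24375) = (10 - 226/3 + (1/3)*(-4399/4719))*(-1/24375) = (10 - 226/3 - 4399/14157)*(-1/24375) = -929323/14157*(-1/24375) = 929323/345076875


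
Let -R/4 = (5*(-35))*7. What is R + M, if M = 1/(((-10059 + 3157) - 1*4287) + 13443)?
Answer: 11044601/2254 ≈ 4900.0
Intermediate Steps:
M = 1/2254 (M = 1/((-6902 - 4287) + 13443) = 1/(-11189 + 13443) = 1/2254 ≈ 0.00044366)
R = 4900 (R = -4*5*(-35)*7 = -(-700)*7 = -4*(-1225) = 4900)
R + M = 4900 + 1/2254 = 11044601/2254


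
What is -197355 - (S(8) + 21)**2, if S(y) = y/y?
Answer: -197839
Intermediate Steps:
S(y) = 1
-197355 - (S(8) + 21)**2 = -197355 - (1 + 21)**2 = -197355 - 1*22**2 = -197355 - 1*484 = -197355 - 484 = -197839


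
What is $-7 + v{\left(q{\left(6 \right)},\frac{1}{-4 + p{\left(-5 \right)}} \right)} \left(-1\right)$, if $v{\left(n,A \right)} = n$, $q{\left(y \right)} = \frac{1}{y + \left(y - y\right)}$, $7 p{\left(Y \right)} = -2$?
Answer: $- \frac{43}{6} \approx -7.1667$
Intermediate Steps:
$p{\left(Y \right)} = - \frac{2}{7}$ ($p{\left(Y \right)} = \frac{1}{7} \left(-2\right) = - \frac{2}{7}$)
$q{\left(y \right)} = \frac{1}{y}$ ($q{\left(y \right)} = \frac{1}{y + 0} = \frac{1}{y}$)
$-7 + v{\left(q{\left(6 \right)},\frac{1}{-4 + p{\left(-5 \right)}} \right)} \left(-1\right) = -7 + \frac{1}{6} \left(-1\right) = -7 - \frac{1}{6} = - \frac{43}{6}$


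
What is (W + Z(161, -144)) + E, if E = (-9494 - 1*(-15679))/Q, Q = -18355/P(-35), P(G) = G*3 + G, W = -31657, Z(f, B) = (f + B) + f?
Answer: -115386229/3671 ≈ -31432.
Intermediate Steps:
Z(f, B) = B + 2*f (Z(f, B) = (B + f) + f = B + 2*f)
P(G) = 4*G (P(G) = 3*G + G = 4*G)
Q = 3671/28 (Q = -18355/(4*(-35)) = -18355/(-140) = -18355*(-1/140) = 3671/28 ≈ 131.11)
E = 173180/3671 (E = (-9494 - 1*(-15679))/(3671/28) = (-9494 + 15679)*(28/3671) = 6185*(28/3671) = 173180/3671 ≈ 47.175)
(W + Z(161, -144)) + E = (-31657 + (-144 + 2*161)) + 173180/3671 = (-31657 + (-144 + 322)) + 173180/3671 = (-31657 + 178) + 173180/3671 = -31479 + 173180/3671 = -115386229/3671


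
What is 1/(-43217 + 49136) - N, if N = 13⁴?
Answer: -169052558/5919 ≈ -28561.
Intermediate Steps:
N = 28561
1/(-43217 + 49136) - N = 1/(-43217 + 49136) - 1*28561 = 1/5919 - 28561 = -169052558/5919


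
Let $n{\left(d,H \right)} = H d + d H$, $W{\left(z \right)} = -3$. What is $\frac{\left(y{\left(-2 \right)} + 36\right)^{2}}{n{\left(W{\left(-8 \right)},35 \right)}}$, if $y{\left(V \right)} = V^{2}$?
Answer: $- \frac{160}{21} \approx -7.619$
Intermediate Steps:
$n{\left(d,H \right)} = 2 H d$ ($n{\left(d,H \right)} = H d + H d = 2 H d$)
$\frac{\left(y{\left(-2 \right)} + 36\right)^{2}}{n{\left(W{\left(-8 \right)},35 \right)}} = \frac{\left(\left(-2\right)^{2} + 36\right)^{2}}{2 \cdot 35 \left(-3\right)} = \frac{\left(4 + 36\right)^{2}}{-210} = 40^{2} \left(- \frac{1}{210}\right) = 1600 \left(- \frac{1}{210}\right) = - \frac{160}{21}$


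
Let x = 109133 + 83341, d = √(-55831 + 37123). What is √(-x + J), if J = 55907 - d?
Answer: √(-136567 - 2*I*√4677) ≈ 0.185 - 369.55*I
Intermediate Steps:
d = 2*I*√4677 (d = √(-18708) = 2*I*√4677 ≈ 136.78*I)
x = 192474
J = 55907 - 2*I*√4677 ≈ 55907.0 - 136.78*I
√(-x + J) = √(-1*192474 + (55907 - 2*I*√4677)) = √(-192474 + (55907 - 2*I*√4677)) = √(-136567 - 2*I*√4677)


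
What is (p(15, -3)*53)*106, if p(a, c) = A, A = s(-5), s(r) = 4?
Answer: 22472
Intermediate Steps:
A = 4
p(a, c) = 4
(p(15, -3)*53)*106 = (4*53)*106 = 212*106 = 22472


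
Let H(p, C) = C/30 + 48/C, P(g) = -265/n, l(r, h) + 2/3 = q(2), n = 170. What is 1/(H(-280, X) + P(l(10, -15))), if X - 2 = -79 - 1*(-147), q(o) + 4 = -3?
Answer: 3570/5213 ≈ 0.68483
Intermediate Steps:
q(o) = -7 (q(o) = -4 - 3 = -7)
l(r, h) = -23/3 (l(r, h) = -2/3 - 7 = -23/3)
P(g) = -53/34 (P(g) = -265/170 = -265*1/170 = -53/34)
X = 70 (X = 2 + (-79 - 1*(-147)) = 2 + (-79 + 147) = 2 + 68 = 70)
H(p, C) = 48/C + C/30 (H(p, C) = C*(1/30) + 48/C = C/30 + 48/C = 48/C + C/30)
1/(H(-280, X) + P(l(10, -15))) = 1/((48/70 + (1/30)*70) - 53/34) = 1/((48*(1/70) + 7/3) - 53/34) = 1/((24/35 + 7/3) - 53/34) = 1/(317/105 - 53/34) = 1/(5213/3570) = 3570/5213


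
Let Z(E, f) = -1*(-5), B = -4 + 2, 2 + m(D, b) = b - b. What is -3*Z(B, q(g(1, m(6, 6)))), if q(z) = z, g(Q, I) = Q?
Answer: -15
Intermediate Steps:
m(D, b) = -2 (m(D, b) = -2 + (b - b) = -2 + 0 = -2)
B = -2
Z(E, f) = 5
-3*Z(B, q(g(1, m(6, 6)))) = -3*5 = -15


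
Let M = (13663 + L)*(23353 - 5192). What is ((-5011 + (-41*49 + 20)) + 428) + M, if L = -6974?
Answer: 121472357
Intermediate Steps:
M = 121478929 (M = (13663 - 6974)*(23353 - 5192) = 6689*18161 = 121478929)
((-5011 + (-41*49 + 20)) + 428) + M = ((-5011 + (-41*49 + 20)) + 428) + 121478929 = ((-5011 + (-2009 + 20)) + 428) + 121478929 = ((-5011 - 1989) + 428) + 121478929 = (-7000 + 428) + 121478929 = -6572 + 121478929 = 121472357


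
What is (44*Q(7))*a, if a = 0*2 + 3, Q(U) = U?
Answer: 924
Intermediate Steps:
a = 3 (a = 0 + 3 = 3)
(44*Q(7))*a = (44*7)*3 = 308*3 = 924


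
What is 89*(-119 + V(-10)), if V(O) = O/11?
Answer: -117391/11 ≈ -10672.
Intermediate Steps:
V(O) = O/11 (V(O) = O*(1/11) = O/11)
89*(-119 + V(-10)) = 89*(-119 + (1/11)*(-10)) = 89*(-119 - 10/11) = 89*(-1319/11) = -117391/11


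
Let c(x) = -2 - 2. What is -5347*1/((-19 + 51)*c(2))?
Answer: 5347/128 ≈ 41.773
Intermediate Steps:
c(x) = -4
-5347*1/((-19 + 51)*c(2)) = -5347*(-1/(4*(-19 + 51))) = -5347/((-4*32)) = -5347/(-128) = -5347*(-1/128) = 5347/128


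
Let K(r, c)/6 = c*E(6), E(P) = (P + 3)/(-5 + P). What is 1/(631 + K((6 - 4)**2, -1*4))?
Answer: 1/415 ≈ 0.0024096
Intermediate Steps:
E(P) = (3 + P)/(-5 + P)
K(r, c) = 54*c (K(r, c) = 6*(c*((3 + 6)/(-5 + 6))) = 6*(c*(9/1)) = 6*(c*(1*9)) = 6*(c*9) = 6*(9*c) = 54*c)
1/(631 + K((6 - 4)**2, -1*4)) = 1/(631 + 54*(-1*4)) = 1/(631 + 54*(-4)) = 1/(631 - 216) = 1/415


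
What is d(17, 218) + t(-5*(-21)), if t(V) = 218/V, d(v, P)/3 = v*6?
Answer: 32348/105 ≈ 308.08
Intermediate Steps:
d(v, P) = 18*v (d(v, P) = 3*(v*6) = 3*(6*v) = 18*v)
d(17, 218) + t(-5*(-21)) = 18*17 + 218/((-5*(-21))) = 306 + 218/105 = 32348/105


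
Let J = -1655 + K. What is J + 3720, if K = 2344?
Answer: 4409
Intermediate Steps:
J = 689 (J = -1655 + 2344 = 689)
J + 3720 = 689 + 3720 = 4409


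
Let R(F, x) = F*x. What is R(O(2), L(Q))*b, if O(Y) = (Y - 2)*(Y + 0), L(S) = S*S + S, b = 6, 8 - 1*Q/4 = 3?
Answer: 0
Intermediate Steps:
Q = 20 (Q = 32 - 4*3 = 32 - 12 = 20)
L(S) = S + S² (L(S) = S² + S = S + S²)
O(Y) = Y*(-2 + Y) (O(Y) = (-2 + Y)*Y = Y*(-2 + Y))
R(O(2), L(Q))*b = ((2*(-2 + 2))*(20*(1 + 20)))*6 = ((2*0)*(20*21))*6 = (0*420)*6 = 0*6 = 0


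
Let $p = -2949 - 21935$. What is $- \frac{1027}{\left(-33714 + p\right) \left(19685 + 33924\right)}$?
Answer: $\frac{1027}{3141380182} \approx 3.2693 \cdot 10^{-7}$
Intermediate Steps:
$p = -24884$ ($p = -2949 - 21935 = -24884$)
$- \frac{1027}{\left(-33714 + p\right) \left(19685 + 33924\right)} = - \frac{1027}{\left(-33714 - 24884\right) \left(19685 + 33924\right)} = - \frac{1027}{\left(-58598\right) 53609} = - \frac{1027}{-3141380182} = \left(-1027\right) \left(- \frac{1}{3141380182}\right) = \frac{1027}{3141380182}$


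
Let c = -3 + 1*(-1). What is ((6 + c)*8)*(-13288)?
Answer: -212608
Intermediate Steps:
c = -4 (c = -3 - 1 = -4)
((6 + c)*8)*(-13288) = ((6 - 4)*8)*(-13288) = (2*8)*(-13288) = 16*(-13288) = -212608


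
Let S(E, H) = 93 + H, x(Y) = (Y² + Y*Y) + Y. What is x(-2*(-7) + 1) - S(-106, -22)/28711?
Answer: 13350544/28711 ≈ 465.00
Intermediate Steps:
x(Y) = Y + 2*Y² (x(Y) = (Y² + Y²) + Y = 2*Y² + Y = Y + 2*Y²)
x(-2*(-7) + 1) - S(-106, -22)/28711 = (-2*(-7) + 1)*(1 + 2*(-2*(-7) + 1)) - (93 - 22)/28711 = (14 + 1)*(1 + 2*(14 + 1)) - 71/28711 = 15*(1 + 2*15) - 1*71/28711 = 15*(1 + 30) - 71/28711 = 15*31 - 71/28711 = 465 - 71/28711 = 13350544/28711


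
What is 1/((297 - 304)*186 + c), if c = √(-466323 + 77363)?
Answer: -651/1042082 - I*√24310/521041 ≈ -0.00062471 - 0.00029924*I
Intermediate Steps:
c = 4*I*√24310 (c = √(-388960) = 4*I*√24310 ≈ 623.67*I)
1/((297 - 304)*186 + c) = 1/((297 - 304)*186 + 4*I*√24310) = 1/(-7*186 + 4*I*√24310) = 1/(-1302 + 4*I*√24310)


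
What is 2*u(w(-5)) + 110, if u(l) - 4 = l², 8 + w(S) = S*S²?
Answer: 35496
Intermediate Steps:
w(S) = -8 + S³ (w(S) = -8 + S*S² = -8 + S³)
u(l) = 4 + l²
2*u(w(-5)) + 110 = 2*(4 + (-8 + (-5)³)²) + 110 = 2*(4 + (-8 - 125)²) + 110 = 2*(4 + (-133)²) + 110 = 2*(4 + 17689) + 110 = 2*17693 + 110 = 35386 + 110 = 35496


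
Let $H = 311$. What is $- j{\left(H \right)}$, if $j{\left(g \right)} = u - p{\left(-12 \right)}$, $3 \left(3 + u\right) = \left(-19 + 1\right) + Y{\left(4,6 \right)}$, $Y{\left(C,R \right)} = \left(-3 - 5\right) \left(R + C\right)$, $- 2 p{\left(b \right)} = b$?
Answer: $\frac{125}{3} \approx 41.667$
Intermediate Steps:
$p{\left(b \right)} = - \frac{b}{2}$
$Y{\left(C,R \right)} = - 8 C - 8 R$ ($Y{\left(C,R \right)} = - 8 \left(C + R\right) = - 8 C - 8 R$)
$u = - \frac{107}{3}$ ($u = -3 + \frac{\left(-19 + 1\right) - 80}{3} = -3 + \frac{-18 - 80}{3} = -3 + \frac{1}{3} \left(-98\right) = -3 - \frac{98}{3} = - \frac{107}{3} \approx -35.667$)
$j{\left(g \right)} = - \frac{125}{3}$ ($j{\left(g \right)} = - \frac{107}{3} - \left(- \frac{1}{2}\right) \left(-12\right) = - \frac{107}{3} - 6 = - \frac{125}{3}$)
$- j{\left(H \right)} = \left(-1\right) \left(- \frac{125}{3}\right) = \frac{125}{3}$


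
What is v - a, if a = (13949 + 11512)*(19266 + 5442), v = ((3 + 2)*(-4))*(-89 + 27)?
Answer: -629089148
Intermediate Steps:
v = 1240 (v = (5*(-4))*(-62) = -20*(-62) = 1240)
a = 629090388 (a = 25461*24708 = 629090388)
v - a = 1240 - 1*629090388 = 1240 - 629090388 = -629089148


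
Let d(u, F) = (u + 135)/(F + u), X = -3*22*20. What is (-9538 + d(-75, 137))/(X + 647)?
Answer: 295648/20863 ≈ 14.171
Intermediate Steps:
X = -1320 (X = -66*20 = -1320)
d(u, F) = (135 + u)/(F + u)
(-9538 + d(-75, 137))/(X + 647) = (-9538 + (135 - 75)/(137 - 75))/(-1320 + 647) = (-9538 + 60/62)/(-673) = (-9538 + (1/62)*60)*(-1/673) = (-9538 + 30/31)*(-1/673) = -295648/31*(-1/673) = 295648/20863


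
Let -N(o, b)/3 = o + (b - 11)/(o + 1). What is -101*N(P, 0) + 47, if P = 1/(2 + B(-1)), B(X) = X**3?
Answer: -2633/2 ≈ -1316.5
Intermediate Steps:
P = 1 (P = 1/(2 + (-1)**3) = 1/(2 - 1) = 1/1 = 1)
N(o, b) = -3*o - 3*(-11 + b)/(1 + o) (N(o, b) = -3*(o + (b - 11)/(o + 1)) = -3*(o + (-11 + b)/(1 + o)) = -3*o - 3*(-11 + b)/(1 + o))
-101*N(P, 0) + 47 = -303*(11 - 1*0 - 1*1 - 1*1**2)/(1 + 1) + 47 = -303*(11 + 0 - 1 - 1*1)/2 + 47 = -303*(11 + 0 - 1 - 1)/2 + 47 = -303*9/2 + 47 = -101*27/2 + 47 = -2727/2 + 47 = -2633/2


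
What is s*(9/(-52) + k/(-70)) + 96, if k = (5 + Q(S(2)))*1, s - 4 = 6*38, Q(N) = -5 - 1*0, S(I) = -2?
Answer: 726/13 ≈ 55.846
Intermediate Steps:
Q(N) = -5 (Q(N) = -5 + 0 = -5)
s = 232 (s = 4 + 6*38 = 4 + 228 = 232)
k = 0 (k = (5 - 5)*1 = 0*1 = 0)
s*(9/(-52) + k/(-70)) + 96 = 232*(9/(-52) + 0/(-70)) + 96 = 232*(9*(-1/52) + 0*(-1/70)) + 96 = 232*(-9/52 + 0) + 96 = 232*(-9/52) + 96 = -522/13 + 96 = 726/13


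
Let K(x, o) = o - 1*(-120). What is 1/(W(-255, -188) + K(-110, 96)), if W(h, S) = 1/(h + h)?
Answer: 510/110159 ≈ 0.0046297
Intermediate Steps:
K(x, o) = 120 + o (K(x, o) = o + 120 = 120 + o)
W(h, S) = 1/(2*h)
1/(W(-255, -188) + K(-110, 96)) = 1/((½)/(-255) + (120 + 96)) = 1/((½)*(-1/255) + 216) = 1/(-1/510 + 216) = 1/(110159/510) = 510/110159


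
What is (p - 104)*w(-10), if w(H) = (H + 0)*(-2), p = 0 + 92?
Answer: -240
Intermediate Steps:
p = 92
w(H) = -2*H (w(H) = H*(-2) = -2*H)
(p - 104)*w(-10) = (92 - 104)*(-2*(-10)) = -12*20 = -240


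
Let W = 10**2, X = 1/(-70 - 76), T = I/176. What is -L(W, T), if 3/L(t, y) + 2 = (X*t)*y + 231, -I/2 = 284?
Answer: -2409/185662 ≈ -0.012975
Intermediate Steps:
I = -568 (I = -2*284 = -568)
T = -71/22 (T = -568/176 = -568*1/176 = -71/22 ≈ -3.2273)
X = -1/146 (X = 1/(-146) = -1/146 ≈ -0.0068493)
W = 100
L(t, y) = 3/(229 - t*y/146) (L(t, y) = 3/(-2 + ((-t/146)*y + 231)) = 3/(-2 + (-t*y/146 + 231)) = 3/(-2 + (231 - t*y/146)) = 3/(229 - t*y/146))
-L(W, T) = -(-438)/(-33434 + 100*(-71/22)) = -(-438)/(-33434 - 3550/11) = -(-438)/(-371324/11) = -(-438)*(-11)/371324 = -1*2409/185662 = -2409/185662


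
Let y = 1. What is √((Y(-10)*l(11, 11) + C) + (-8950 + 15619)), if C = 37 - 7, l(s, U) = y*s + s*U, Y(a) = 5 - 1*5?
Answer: √6699 ≈ 81.847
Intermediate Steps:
Y(a) = 0 (Y(a) = 5 - 5 = 0)
l(s, U) = s + U*s (l(s, U) = 1*s + s*U = s + U*s)
C = 30
√((Y(-10)*l(11, 11) + C) + (-8950 + 15619)) = √((0*(11*(1 + 11)) + 30) + (-8950 + 15619)) = √((0*(11*12) + 30) + 6669) = √((0*132 + 30) + 6669) = √((0 + 30) + 6669) = √(30 + 6669) = √6699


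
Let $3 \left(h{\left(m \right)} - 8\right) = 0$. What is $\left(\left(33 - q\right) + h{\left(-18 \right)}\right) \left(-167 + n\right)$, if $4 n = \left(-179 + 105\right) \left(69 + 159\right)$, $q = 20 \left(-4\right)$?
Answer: $-530585$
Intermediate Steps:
$q = -80$
$h{\left(m \right)} = 8$ ($h{\left(m \right)} = 8 + \frac{1}{3} \cdot 0 = 8 + 0 = 8$)
$n = -4218$ ($n = \frac{\left(-179 + 105\right) \left(69 + 159\right)}{4} = \frac{\left(-74\right) 228}{4} = \frac{1}{4} \left(-16872\right) = -4218$)
$\left(\left(33 - q\right) + h{\left(-18 \right)}\right) \left(-167 + n\right) = \left(\left(33 - -80\right) + 8\right) \left(-167 - 4218\right) = \left(\left(33 + 80\right) + 8\right) \left(-4385\right) = \left(113 + 8\right) \left(-4385\right) = 121 \left(-4385\right) = -530585$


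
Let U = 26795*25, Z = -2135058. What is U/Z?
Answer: -669875/2135058 ≈ -0.31375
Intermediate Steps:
U = 669875
U/Z = 669875/(-2135058) = 669875*(-1/2135058) = -669875/2135058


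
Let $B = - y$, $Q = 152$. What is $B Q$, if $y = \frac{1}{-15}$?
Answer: $\frac{152}{15} \approx 10.133$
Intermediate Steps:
$y = - \frac{1}{15} \approx -0.066667$
$B = \frac{1}{15}$ ($B = \left(-1\right) \left(- \frac{1}{15}\right) = \frac{1}{15} \approx 0.066667$)
$B Q = \frac{1}{15} \cdot 152 = \frac{152}{15}$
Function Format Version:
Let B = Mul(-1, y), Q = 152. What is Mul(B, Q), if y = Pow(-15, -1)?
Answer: Rational(152, 15) ≈ 10.133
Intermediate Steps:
y = Rational(-1, 15) ≈ -0.066667
B = Rational(1, 15) (B = Mul(-1, Rational(-1, 15)) = Rational(1, 15) ≈ 0.066667)
Mul(B, Q) = Mul(Rational(1, 15), 152) = Rational(152, 15)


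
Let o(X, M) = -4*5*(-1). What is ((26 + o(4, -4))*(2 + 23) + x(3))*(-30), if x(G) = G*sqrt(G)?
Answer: -34500 - 90*sqrt(3) ≈ -34656.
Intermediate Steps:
o(X, M) = 20 (o(X, M) = -20*(-1) = 20)
x(G) = G**(3/2)
((26 + o(4, -4))*(2 + 23) + x(3))*(-30) = ((26 + 20)*(2 + 23) + 3**(3/2))*(-30) = (46*25 + 3*sqrt(3))*(-30) = (1150 + 3*sqrt(3))*(-30) = -34500 - 90*sqrt(3)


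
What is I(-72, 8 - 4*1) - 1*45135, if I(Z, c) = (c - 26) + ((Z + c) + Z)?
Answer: -45297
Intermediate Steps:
I(Z, c) = -26 + 2*Z + 2*c (I(Z, c) = (-26 + c) + (c + 2*Z) = -26 + 2*Z + 2*c)
I(-72, 8 - 4*1) - 1*45135 = (-26 + 2*(-72) + 2*(8 - 4*1)) - 1*45135 = (-26 - 144 + 2*(8 - 4)) - 45135 = (-26 - 144 + 2*4) - 45135 = (-26 - 144 + 8) - 45135 = -162 - 45135 = -45297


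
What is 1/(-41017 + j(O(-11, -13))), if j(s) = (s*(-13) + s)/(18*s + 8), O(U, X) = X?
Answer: -113/4634999 ≈ -2.4380e-5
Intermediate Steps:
j(s) = -12*s/(8 + 18*s) (j(s) = (-13*s + s)/(8 + 18*s) = (-12*s)/(8 + 18*s) = -12*s/(8 + 18*s))
1/(-41017 + j(O(-11, -13))) = 1/(-41017 - 6*(-13)/(4 + 9*(-13))) = 1/(-41017 - 6*(-13)/(4 - 117)) = 1/(-41017 - 6*(-13)/(-113)) = 1/(-41017 - 6*(-13)*(-1/113)) = 1/(-41017 - 78/113) = 1/(-4634999/113) = -113/4634999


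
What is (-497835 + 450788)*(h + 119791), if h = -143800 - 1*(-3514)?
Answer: 964228265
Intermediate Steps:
h = -140286 (h = -143800 + 3514 = -140286)
(-497835 + 450788)*(h + 119791) = (-497835 + 450788)*(-140286 + 119791) = -47047*(-20495) = 964228265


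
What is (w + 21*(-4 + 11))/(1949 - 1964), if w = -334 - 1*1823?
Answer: 134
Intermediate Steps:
w = -2157 (w = -334 - 1823 = -2157)
(w + 21*(-4 + 11))/(1949 - 1964) = (-2157 + 21*(-4 + 11))/(1949 - 1964) = (-2157 + 21*7)/(-15) = (-2157 + 147)*(-1/15) = -2010*(-1/15) = 134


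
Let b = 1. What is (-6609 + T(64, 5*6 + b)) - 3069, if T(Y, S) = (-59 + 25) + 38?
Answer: -9674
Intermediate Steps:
T(Y, S) = 4 (T(Y, S) = -34 + 38 = 4)
(-6609 + T(64, 5*6 + b)) - 3069 = (-6609 + 4) - 3069 = -6605 - 3069 = -9674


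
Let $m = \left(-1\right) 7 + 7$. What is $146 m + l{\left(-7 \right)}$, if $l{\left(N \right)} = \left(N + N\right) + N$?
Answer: $-21$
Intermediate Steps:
$m = 0$ ($m = -7 + 7 = 0$)
$l{\left(N \right)} = 3 N$ ($l{\left(N \right)} = 2 N + N = 3 N$)
$146 m + l{\left(-7 \right)} = 146 \cdot 0 + 3 \left(-7\right) = 0 - 21 = -21$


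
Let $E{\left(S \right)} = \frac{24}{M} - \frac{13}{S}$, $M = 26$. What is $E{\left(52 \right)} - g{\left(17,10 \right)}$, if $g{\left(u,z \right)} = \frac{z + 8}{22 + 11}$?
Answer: $\frac{73}{572} \approx 0.12762$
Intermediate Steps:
$g{\left(u,z \right)} = \frac{8}{33} + \frac{z}{33}$ ($g{\left(u,z \right)} = \frac{8 + z}{33} = \left(8 + z\right) \frac{1}{33} = \frac{8}{33} + \frac{z}{33}$)
$E{\left(S \right)} = \frac{12}{13} - \frac{13}{S}$ ($E{\left(S \right)} = \frac{24}{26} - \frac{13}{S} = 24 \cdot \frac{1}{26} - \frac{13}{S} = \frac{12}{13} - \frac{13}{S}$)
$E{\left(52 \right)} - g{\left(17,10 \right)} = \left(\frac{12}{13} - \frac{13}{52}\right) - \left(\frac{8}{33} + \frac{1}{33} \cdot 10\right) = \left(\frac{12}{13} - \frac{1}{4}\right) - \left(\frac{8}{33} + \frac{10}{33}\right) = \left(\frac{12}{13} - \frac{1}{4}\right) - \frac{6}{11} = \frac{35}{52} - \frac{6}{11} = \frac{73}{572}$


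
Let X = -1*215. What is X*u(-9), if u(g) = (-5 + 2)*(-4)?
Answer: -2580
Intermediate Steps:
u(g) = 12 (u(g) = -3*(-4) = 12)
X = -215
X*u(-9) = -215*12 = -2580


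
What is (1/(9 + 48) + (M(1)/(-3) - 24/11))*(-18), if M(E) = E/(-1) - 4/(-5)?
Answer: 39456/1045 ≈ 37.757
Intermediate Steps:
M(E) = ⅘ - E (M(E) = E*(-1) - 4*(-⅕) = -E + ⅘ = ⅘ - E)
(1/(9 + 48) + (M(1)/(-3) - 24/11))*(-18) = (1/(9 + 48) + ((⅘ - 1*1)/(-3) - 24/11))*(-18) = (1/57 + ((⅘ - 1)*(-⅓) - 24*1/11))*(-18) = (1/57 + (-⅕*(-⅓) - 24/11))*(-18) = (1/57 + (1/15 - 24/11))*(-18) = (1/57 - 349/165)*(-18) = -2192/1045*(-18) = 39456/1045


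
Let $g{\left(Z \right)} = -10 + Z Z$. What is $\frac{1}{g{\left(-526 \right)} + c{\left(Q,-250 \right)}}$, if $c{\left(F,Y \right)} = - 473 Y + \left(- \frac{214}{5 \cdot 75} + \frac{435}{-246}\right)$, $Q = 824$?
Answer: $\frac{30750}{12143595077} \approx 2.5322 \cdot 10^{-6}$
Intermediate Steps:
$g{\left(Z \right)} = -10 + Z^{2}$
$c{\left(F,Y \right)} = - \frac{71923}{30750} - 473 Y$ ($c{\left(F,Y \right)} = - 473 Y - \left(\frac{145}{82} + \frac{214}{375}\right) = - 473 Y - \frac{71923}{30750} = - \frac{71923}{30750} - 473 Y$)
$\frac{1}{g{\left(-526 \right)} + c{\left(Q,-250 \right)}} = \frac{1}{\left(-10 + \left(-526\right)^{2}\right) - - \frac{3636115577}{30750}} = \frac{1}{\left(-10 + 276676\right) + \left(- \frac{71923}{30750} + 118250\right)} = \frac{1}{276666 + \frac{3636115577}{30750}} = \frac{1}{\frac{12143595077}{30750}} = \frac{30750}{12143595077}$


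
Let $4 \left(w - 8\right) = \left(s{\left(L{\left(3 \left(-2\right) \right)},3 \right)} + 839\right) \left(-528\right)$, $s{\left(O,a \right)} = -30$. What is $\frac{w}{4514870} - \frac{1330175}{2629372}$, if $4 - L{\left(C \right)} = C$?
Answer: $- \frac{628633154441}{1187127276164} \approx -0.52954$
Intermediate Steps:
$L{\left(C \right)} = 4 - C$
$w = -106780$ ($w = 8 + \frac{\left(-30 + 839\right) \left(-528\right)}{4} = 8 + \frac{809 \left(-528\right)}{4} = 8 + \frac{1}{4} \left(-427152\right) = 8 - 106788 = -106780$)
$\frac{w}{4514870} - \frac{1330175}{2629372} = - \frac{106780}{4514870} - \frac{1330175}{2629372} = \left(-106780\right) \frac{1}{4514870} - \frac{1330175}{2629372} = - \frac{10678}{451487} - \frac{1330175}{2629372} = - \frac{628633154441}{1187127276164}$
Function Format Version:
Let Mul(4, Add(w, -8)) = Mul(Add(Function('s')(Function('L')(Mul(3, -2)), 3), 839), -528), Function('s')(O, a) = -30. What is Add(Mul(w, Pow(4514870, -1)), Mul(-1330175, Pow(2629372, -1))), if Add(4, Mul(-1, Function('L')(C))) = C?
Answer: Rational(-628633154441, 1187127276164) ≈ -0.52954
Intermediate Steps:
Function('L')(C) = Add(4, Mul(-1, C))
w = -106780 (w = Add(8, Mul(Rational(1, 4), Mul(Add(-30, 839), -528))) = Add(8, Mul(Rational(1, 4), Mul(809, -528))) = Add(8, Mul(Rational(1, 4), -427152)) = Add(8, -106788) = -106780)
Add(Mul(w, Pow(4514870, -1)), Mul(-1330175, Pow(2629372, -1))) = Add(Mul(-106780, Pow(4514870, -1)), Mul(-1330175, Pow(2629372, -1))) = Add(Mul(-106780, Rational(1, 4514870)), Mul(-1330175, Rational(1, 2629372))) = Add(Rational(-10678, 451487), Rational(-1330175, 2629372)) = Rational(-628633154441, 1187127276164)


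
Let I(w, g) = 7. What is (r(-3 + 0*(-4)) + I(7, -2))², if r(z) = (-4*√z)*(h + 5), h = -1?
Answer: (7 - 16*I*√3)² ≈ -719.0 - 387.98*I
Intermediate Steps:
r(z) = -16*√z (r(z) = (-4*√z)*(-1 + 5) = -4*√z*4 = -16*√z)
(r(-3 + 0*(-4)) + I(7, -2))² = (-16*√(-3 + 0*(-4)) + 7)² = (-16*√(-3 + 0) + 7)² = (-16*I*√3 + 7)² = (7 - 16*I*√3)²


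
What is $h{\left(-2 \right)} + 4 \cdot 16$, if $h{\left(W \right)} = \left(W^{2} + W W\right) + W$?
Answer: $70$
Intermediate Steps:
$h{\left(W \right)} = W + 2 W^{2}$ ($h{\left(W \right)} = \left(W^{2} + W^{2}\right) + W = 2 W^{2} + W = W + 2 W^{2}$)
$h{\left(-2 \right)} + 4 \cdot 16 = - 2 \left(1 + 2 \left(-2\right)\right) + 4 \cdot 16 = - 2 \left(1 - 4\right) + 64 = \left(-2\right) \left(-3\right) + 64 = 6 + 64 = 70$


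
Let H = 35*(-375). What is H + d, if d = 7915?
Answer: -5210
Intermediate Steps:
H = -13125
H + d = -13125 + 7915 = -5210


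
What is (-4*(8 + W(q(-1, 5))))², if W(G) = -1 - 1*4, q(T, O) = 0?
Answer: 144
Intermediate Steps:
W(G) = -5 (W(G) = -1 - 4 = -5)
(-4*(8 + W(q(-1, 5))))² = (-4*(8 - 5))² = (-4*3)² = (-12)² = 144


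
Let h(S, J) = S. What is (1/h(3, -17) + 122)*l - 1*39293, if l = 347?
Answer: 9470/3 ≈ 3156.7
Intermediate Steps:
(1/h(3, -17) + 122)*l - 1*39293 = (1/3 + 122)*347 - 1*39293 = (1/3 + 122)*347 - 39293 = (367/3)*347 - 39293 = 127349/3 - 39293 = 9470/3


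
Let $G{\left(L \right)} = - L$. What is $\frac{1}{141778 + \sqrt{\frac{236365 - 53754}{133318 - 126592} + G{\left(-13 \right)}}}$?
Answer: $\frac{73353756}{10399948797395} - \frac{\sqrt{1816349574}}{135199334366135} \approx 7.053 \cdot 10^{-6}$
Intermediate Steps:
$\frac{1}{141778 + \sqrt{\frac{236365 - 53754}{133318 - 126592} + G{\left(-13 \right)}}} = \frac{1}{141778 + \sqrt{\frac{236365 - 53754}{133318 - 126592} - -13}} = \frac{1}{141778 + \sqrt{\frac{182611}{6726} + 13}} = \frac{1}{141778 + \sqrt{\frac{270049}{6726}}} = \frac{1}{141778 + \frac{\sqrt{1816349574}}{6726}}$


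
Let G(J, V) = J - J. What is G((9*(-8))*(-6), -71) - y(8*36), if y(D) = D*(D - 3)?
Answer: -82080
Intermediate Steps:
G(J, V) = 0
y(D) = D*(-3 + D)
G((9*(-8))*(-6), -71) - y(8*36) = 0 - 8*36*(-3 + 8*36) = 0 - 288*(-3 + 288) = 0 - 288*285 = 0 - 1*82080 = 0 - 82080 = -82080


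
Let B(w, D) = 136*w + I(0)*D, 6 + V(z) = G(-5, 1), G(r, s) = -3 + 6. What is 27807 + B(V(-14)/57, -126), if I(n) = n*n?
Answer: 528197/19 ≈ 27800.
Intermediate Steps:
G(r, s) = 3
V(z) = -3 (V(z) = -6 + 3 = -3)
I(n) = n**2
B(w, D) = 136*w (B(w, D) = 136*w + 0**2*D = 136*w + 0*D = 136*w + 0 = 136*w)
27807 + B(V(-14)/57, -126) = 27807 + 136*(-3/57) = 27807 + 136*(-3*1/57) = 27807 + 136*(-1/19) = 27807 - 136/19 = 528197/19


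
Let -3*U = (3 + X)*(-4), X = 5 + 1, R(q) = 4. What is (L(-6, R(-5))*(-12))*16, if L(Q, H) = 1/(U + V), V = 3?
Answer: -64/5 ≈ -12.800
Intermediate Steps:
X = 6
U = 12 (U = -(3 + 6)*(-4)/3 = -3*(-4) = -⅓*(-36) = 12)
L(Q, H) = 1/15 (L(Q, H) = 1/(12 + 3) = 1/15)
(L(-6, R(-5))*(-12))*16 = ((1/15)*(-12))*16 = -⅘*16 = -64/5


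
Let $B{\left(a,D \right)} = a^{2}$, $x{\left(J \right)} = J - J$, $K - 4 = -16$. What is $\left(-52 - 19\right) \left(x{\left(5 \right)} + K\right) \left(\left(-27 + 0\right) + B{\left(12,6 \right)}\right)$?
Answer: $99684$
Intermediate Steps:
$K = -12$ ($K = 4 - 16 = -12$)
$x{\left(J \right)} = 0$
$\left(-52 - 19\right) \left(x{\left(5 \right)} + K\right) \left(\left(-27 + 0\right) + B{\left(12,6 \right)}\right) = \left(-52 - 19\right) \left(0 - 12\right) \left(\left(-27 + 0\right) + 12^{2}\right) = \left(-71\right) \left(-12\right) \left(-27 + 144\right) = 852 \cdot 117 = 99684$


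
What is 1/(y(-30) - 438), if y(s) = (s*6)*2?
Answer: -1/798 ≈ -0.0012531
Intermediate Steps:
y(s) = 12*s (y(s) = (6*s)*2 = 12*s)
1/(y(-30) - 438) = 1/(12*(-30) - 438) = 1/(-360 - 438) = 1/(-798) = -1/798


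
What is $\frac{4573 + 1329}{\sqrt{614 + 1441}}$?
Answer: $\frac{5902 \sqrt{2055}}{2055} \approx 130.19$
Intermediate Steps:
$\frac{4573 + 1329}{\sqrt{614 + 1441}} = \frac{5902}{\sqrt{2055}} = 5902 \frac{\sqrt{2055}}{2055} = \frac{5902 \sqrt{2055}}{2055}$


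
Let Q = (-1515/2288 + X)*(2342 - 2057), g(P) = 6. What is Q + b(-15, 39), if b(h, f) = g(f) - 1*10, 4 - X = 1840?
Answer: -1197659807/2288 ≈ -5.2345e+5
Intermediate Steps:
X = -1836 (X = 4 - 1*1840 = 4 - 1840 = -1836)
Q = -1197650655/2288 (Q = (-1515/2288 - 1836)*(2342 - 2057) = (-1515*1/2288 - 1836)*285 = (-1515/2288 - 1836)*285 = -4202283/2288*285 = -1197650655/2288 ≈ -5.2345e+5)
b(h, f) = -4 (b(h, f) = 6 - 1*10 = 6 - 10 = -4)
Q + b(-15, 39) = -1197650655/2288 - 4 = -1197659807/2288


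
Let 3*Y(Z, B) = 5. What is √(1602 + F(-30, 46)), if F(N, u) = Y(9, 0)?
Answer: √14433/3 ≈ 40.046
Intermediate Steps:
Y(Z, B) = 5/3 (Y(Z, B) = (⅓)*5 = 5/3)
F(N, u) = 5/3
√(1602 + F(-30, 46)) = √(1602 + 5/3) = √(4811/3) = √14433/3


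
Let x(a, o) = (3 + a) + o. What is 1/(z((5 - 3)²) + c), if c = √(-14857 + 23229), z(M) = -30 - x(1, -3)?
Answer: 31/7411 + 2*√2093/7411 ≈ 0.016529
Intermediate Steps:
x(a, o) = 3 + a + o
z(M) = -31 (z(M) = -30 - (3 + 1 - 3) = -30 - 1*1 = -30 - 1 = -31)
c = 2*√2093 (c = √8372 = 2*√2093 ≈ 91.499)
1/(z((5 - 3)²) + c) = 1/(-31 + 2*√2093)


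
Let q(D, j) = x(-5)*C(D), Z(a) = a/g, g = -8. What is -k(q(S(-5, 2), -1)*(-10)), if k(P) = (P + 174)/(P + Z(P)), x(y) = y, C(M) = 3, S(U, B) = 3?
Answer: -432/175 ≈ -2.4686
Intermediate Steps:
Z(a) = -a/8 (Z(a) = a/(-8) = a*(-⅛) = -a/8)
q(D, j) = -15 (q(D, j) = -5*3 = -15)
k(P) = 8*(174 + P)/(7*P) (k(P) = (P + 174)/(P - P/8) = (174 + P)/((7*P/8)) = (174 + P)*(8/(7*P)) = 8*(174 + P)/(7*P))
-k(q(S(-5, 2), -1)*(-10)) = -8*(174 - 15*(-10))/(7*((-15*(-10)))) = -8*(174 + 150)/(7*150) = -8*324/(7*150) = -1*432/175 = -432/175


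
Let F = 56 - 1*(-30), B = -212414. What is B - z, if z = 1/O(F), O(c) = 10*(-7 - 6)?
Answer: -27613819/130 ≈ -2.1241e+5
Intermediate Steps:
F = 86 (F = 56 + 30 = 86)
O(c) = -130 (O(c) = 10*(-13) = -130)
z = -1/130 (z = 1/(-130) = -1/130 ≈ -0.0076923)
B - z = -212414 - 1*(-1/130) = -212414 + 1/130 = -27613819/130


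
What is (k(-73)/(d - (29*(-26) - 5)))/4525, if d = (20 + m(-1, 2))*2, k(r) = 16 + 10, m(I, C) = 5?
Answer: 26/3660725 ≈ 7.1024e-6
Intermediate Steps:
k(r) = 26
d = 50 (d = (20 + 5)*2 = 25*2 = 50)
(k(-73)/(d - (29*(-26) - 5)))/4525 = (26/(50 - (29*(-26) - 5)))/4525 = (26/(50 - (-754 - 5)))*(1/4525) = (26/(50 - 1*(-759)))*(1/4525) = (26/(50 + 759))*(1/4525) = (26/809)*(1/4525) = 26/3660725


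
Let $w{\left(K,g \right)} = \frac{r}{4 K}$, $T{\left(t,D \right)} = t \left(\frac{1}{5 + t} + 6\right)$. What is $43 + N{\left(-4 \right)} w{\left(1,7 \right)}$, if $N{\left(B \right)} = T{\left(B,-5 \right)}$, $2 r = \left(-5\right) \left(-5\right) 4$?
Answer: $-307$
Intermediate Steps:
$T{\left(t,D \right)} = t \left(6 + \frac{1}{5 + t}\right)$
$r = 50$ ($r = \frac{\left(-5\right) \left(-5\right) 4}{2} = \frac{25 \cdot 4}{2} = \frac{1}{2} \cdot 100 = 50$)
$N{\left(B \right)} = \frac{B \left(31 + 6 B\right)}{5 + B}$
$w{\left(K,g \right)} = \frac{25}{2 K}$ ($w{\left(K,g \right)} = \frac{50}{4 K} = 50 \frac{1}{4 K} = \frac{25}{2 K}$)
$43 + N{\left(-4 \right)} w{\left(1,7 \right)} = 43 + - \frac{4 \left(31 + 6 \left(-4\right)\right)}{5 - 4} \frac{25}{2 \cdot 1} = 43 + - \frac{4 \left(31 - 24\right)}{1} \cdot \frac{25}{2} \cdot 1 = 43 + \left(-4\right) 1 \cdot 7 \cdot \frac{25}{2} = 43 - 350 = -307$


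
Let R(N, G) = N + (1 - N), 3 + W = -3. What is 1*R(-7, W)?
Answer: 1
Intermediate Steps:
W = -6 (W = -3 - 3 = -6)
R(N, G) = 1
1*R(-7, W) = 1*1 = 1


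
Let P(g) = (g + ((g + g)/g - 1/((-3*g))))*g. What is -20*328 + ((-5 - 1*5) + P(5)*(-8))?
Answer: -20558/3 ≈ -6852.7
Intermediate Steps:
P(g) = g*(2 + g + 1/(3*g)) (P(g) = (g + ((2*g)/g - (-1)/(3*g)))*g = (g + (2 + 1/(3*g)))*g = (2 + g + 1/(3*g))*g = g*(2 + g + 1/(3*g)))
-20*328 + ((-5 - 1*5) + P(5)*(-8)) = -20*328 + ((-5 - 1*5) + (⅓ + 5² + 2*5)*(-8)) = -6560 + ((-5 - 5) + (⅓ + 25 + 10)*(-8)) = -6560 + (-10 + (106/3)*(-8)) = -6560 + (-10 - 848/3) = -6560 - 878/3 = -20558/3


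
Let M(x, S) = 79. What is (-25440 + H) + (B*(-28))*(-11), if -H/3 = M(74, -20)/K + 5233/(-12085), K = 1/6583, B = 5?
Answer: -19143482336/12085 ≈ -1.5841e+6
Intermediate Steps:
K = 1/6583 ≈ 0.00015191
H = -18854650836/12085 (H = -3*(79/(1/6583) + 5233/(-12085)) = -3*(79*6583 + 5233*(-1/12085)) = -3*(520057 - 5233/12085) = -3*6284883612/12085 = -18854650836/12085 ≈ -1.5602e+6)
(-25440 + H) + (B*(-28))*(-11) = (-25440 - 18854650836/12085) + (5*(-28))*(-11) = -19162093236/12085 - 140*(-11) = -19162093236/12085 + 1540 = -19143482336/12085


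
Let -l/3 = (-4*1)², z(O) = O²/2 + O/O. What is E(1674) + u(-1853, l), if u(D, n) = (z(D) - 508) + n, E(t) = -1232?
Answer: 3430035/2 ≈ 1.7150e+6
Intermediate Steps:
z(O) = 1 + O²/2 (z(O) = O²*(½) + 1 = O²/2 + 1 = 1 + O²/2)
l = -48 (l = -3*(-4*1)² = -3*(-4)² = -3*16 = -48)
u(D, n) = -507 + n + D²/2 (u(D, n) = ((1 + D²/2) - 508) + n = (-507 + D²/2) + n = -507 + n + D²/2)
E(1674) + u(-1853, l) = -1232 + (-507 - 48 + (½)*(-1853)²) = -1232 + (-507 - 48 + (½)*3433609) = -1232 + (-507 - 48 + 3433609/2) = -1232 + 3432499/2 = 3430035/2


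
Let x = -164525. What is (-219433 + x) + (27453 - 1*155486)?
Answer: -511991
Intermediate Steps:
(-219433 + x) + (27453 - 1*155486) = (-219433 - 164525) + (27453 - 1*155486) = -383958 + (27453 - 155486) = -383958 - 128033 = -511991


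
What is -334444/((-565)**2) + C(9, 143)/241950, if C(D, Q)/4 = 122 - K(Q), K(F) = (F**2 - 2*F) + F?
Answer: -711277836/514909925 ≈ -1.3814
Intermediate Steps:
K(F) = F**2 - F
C(D, Q) = 488 - 4*Q*(-1 + Q) (C(D, Q) = 4*(122 - Q*(-1 + Q)) = 488 - 4*Q*(-1 + Q))
-334444/((-565)**2) + C(9, 143)/241950 = -334444/((-565)**2) + (488 - 4*143*(-1 + 143))/241950 = -334444/319225 + (488 - 4*143*142)*(1/241950) = -334444*1/319225 + (488 - 81224)*(1/241950) = -334444/319225 - 80736*1/241950 = -334444/319225 - 13456/40325 = -711277836/514909925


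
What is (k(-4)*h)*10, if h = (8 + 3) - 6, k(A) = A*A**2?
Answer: -3200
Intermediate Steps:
k(A) = A**3
h = 5 (h = 11 - 6 = 5)
(k(-4)*h)*10 = ((-4)**3*5)*10 = -64*5*10 = -320*10 = -3200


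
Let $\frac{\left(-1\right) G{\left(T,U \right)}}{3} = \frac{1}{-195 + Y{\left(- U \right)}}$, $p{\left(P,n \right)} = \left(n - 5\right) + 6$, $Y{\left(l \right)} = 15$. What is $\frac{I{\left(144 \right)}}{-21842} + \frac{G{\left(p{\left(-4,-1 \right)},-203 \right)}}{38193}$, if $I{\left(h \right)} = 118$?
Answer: $- \frac{135192299}{25026345180} \approx -0.005402$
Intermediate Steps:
$p{\left(P,n \right)} = 1 + n$ ($p{\left(P,n \right)} = \left(-5 + n\right) + 6 = 1 + n$)
$G{\left(T,U \right)} = \frac{1}{60}$ ($G{\left(T,U \right)} = - \frac{3}{-195 + 15} = - \frac{3}{-180} = \left(-3\right) \left(- \frac{1}{180}\right) = \frac{1}{60}$)
$\frac{I{\left(144 \right)}}{-21842} + \frac{G{\left(p{\left(-4,-1 \right)},-203 \right)}}{38193} = \frac{118}{-21842} + \frac{1}{60 \cdot 38193} = 118 \left(- \frac{1}{21842}\right) + \frac{1}{60} \cdot \frac{1}{38193} = - \frac{59}{10921} + \frac{1}{2291580} = - \frac{135192299}{25026345180}$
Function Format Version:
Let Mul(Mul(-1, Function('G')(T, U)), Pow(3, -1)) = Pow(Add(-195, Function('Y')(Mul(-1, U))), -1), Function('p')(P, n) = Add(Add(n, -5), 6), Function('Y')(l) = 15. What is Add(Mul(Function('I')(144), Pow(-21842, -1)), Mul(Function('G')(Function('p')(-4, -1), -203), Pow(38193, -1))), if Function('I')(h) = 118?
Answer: Rational(-135192299, 25026345180) ≈ -0.0054020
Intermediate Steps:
Function('p')(P, n) = Add(1, n) (Function('p')(P, n) = Add(Add(-5, n), 6) = Add(1, n))
Function('G')(T, U) = Rational(1, 60) (Function('G')(T, U) = Mul(-3, Pow(Add(-195, 15), -1)) = Mul(-3, Pow(-180, -1)) = Mul(-3, Rational(-1, 180)) = Rational(1, 60))
Add(Mul(Function('I')(144), Pow(-21842, -1)), Mul(Function('G')(Function('p')(-4, -1), -203), Pow(38193, -1))) = Add(Mul(118, Pow(-21842, -1)), Mul(Rational(1, 60), Pow(38193, -1))) = Add(Mul(118, Rational(-1, 21842)), Mul(Rational(1, 60), Rational(1, 38193))) = Add(Rational(-59, 10921), Rational(1, 2291580)) = Rational(-135192299, 25026345180)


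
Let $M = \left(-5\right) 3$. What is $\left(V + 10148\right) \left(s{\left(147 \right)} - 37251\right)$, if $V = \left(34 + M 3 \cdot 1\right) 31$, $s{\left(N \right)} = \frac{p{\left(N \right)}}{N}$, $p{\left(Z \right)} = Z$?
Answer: $-365310750$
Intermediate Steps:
$M = -15$
$s{\left(N \right)} = 1$ ($s{\left(N \right)} = \frac{N}{N} = 1$)
$V = -341$ ($V = \left(34 + \left(-15\right) 3 \cdot 1\right) 31 = \left(34 - 45\right) 31 = \left(-11\right) 31 = -341$)
$\left(V + 10148\right) \left(s{\left(147 \right)} - 37251\right) = \left(-341 + 10148\right) \left(1 - 37251\right) = 9807 \left(-37250\right) = -365310750$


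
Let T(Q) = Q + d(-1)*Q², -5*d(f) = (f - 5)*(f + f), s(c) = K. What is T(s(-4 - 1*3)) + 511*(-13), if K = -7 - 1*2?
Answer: -34232/5 ≈ -6846.4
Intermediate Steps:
K = -9 (K = -7 - 2 = -9)
s(c) = -9
d(f) = -2*f*(-5 + f)/5 (d(f) = -(f - 5)*(f + f)/5 = -(-5 + f)*2*f/5 = -2*f*(-5 + f)/5)
T(Q) = Q - 12*Q²/5 (T(Q) = Q + ((⅖)*(-1)*(5 - 1*(-1)))*Q² = Q + ((⅖)*(-1)*(5 + 1))*Q² = Q + ((⅖)*(-1)*6)*Q² = Q - 12*Q²/5)
T(s(-4 - 1*3)) + 511*(-13) = (⅕)*(-9)*(5 - 12*(-9)) + 511*(-13) = (⅕)*(-9)*(5 + 108) - 6643 = (⅕)*(-9)*113 - 6643 = -1017/5 - 6643 = -34232/5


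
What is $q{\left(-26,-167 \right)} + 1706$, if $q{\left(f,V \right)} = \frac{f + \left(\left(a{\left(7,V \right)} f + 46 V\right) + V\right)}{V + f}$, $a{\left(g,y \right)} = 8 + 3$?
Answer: $\frac{337419}{193} \approx 1748.3$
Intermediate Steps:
$a{\left(g,y \right)} = 11$
$q{\left(f,V \right)} = \frac{12 f + 47 V}{V + f}$ ($q{\left(f,V \right)} = \frac{f + \left(\left(11 f + 46 V\right) + V\right)}{V + f} = \frac{f + \left(11 f + 47 V\right)}{V + f} = \frac{12 f + 47 V}{V + f}$)
$q{\left(-26,-167 \right)} + 1706 = \frac{12 \left(-26\right) + 47 \left(-167\right)}{-167 - 26} + 1706 = \frac{-312 - 7849}{-193} + 1706 = \left(- \frac{1}{193}\right) \left(-8161\right) + 1706 = \frac{8161}{193} + 1706 = \frac{337419}{193}$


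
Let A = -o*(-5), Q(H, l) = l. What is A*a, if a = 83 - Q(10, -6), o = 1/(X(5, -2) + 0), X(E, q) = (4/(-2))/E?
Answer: -2225/2 ≈ -1112.5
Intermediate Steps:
X(E, q) = -2/E (X(E, q) = (4*(-1/2))/E = -2/E)
o = -5/2 (o = 1/(-2/5 + 0) = 1/(-2/5) = -5/2 ≈ -2.5000)
a = 89 (a = 83 - 1*(-6) = 83 + 6 = 89)
A = -25/2 (A = -1*(-5/2)*(-5) = (5/2)*(-5) = -25/2 ≈ -12.500)
A*a = -25/2*89 = -2225/2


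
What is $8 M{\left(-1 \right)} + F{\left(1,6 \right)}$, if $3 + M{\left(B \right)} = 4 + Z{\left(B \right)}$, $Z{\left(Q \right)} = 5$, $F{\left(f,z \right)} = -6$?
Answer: $42$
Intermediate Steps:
$M{\left(B \right)} = 6$ ($M{\left(B \right)} = -3 + \left(4 + 5\right) = -3 + 9 = 6$)
$8 M{\left(-1 \right)} + F{\left(1,6 \right)} = 8 \cdot 6 - 6 = 48 - 6 = 42$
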